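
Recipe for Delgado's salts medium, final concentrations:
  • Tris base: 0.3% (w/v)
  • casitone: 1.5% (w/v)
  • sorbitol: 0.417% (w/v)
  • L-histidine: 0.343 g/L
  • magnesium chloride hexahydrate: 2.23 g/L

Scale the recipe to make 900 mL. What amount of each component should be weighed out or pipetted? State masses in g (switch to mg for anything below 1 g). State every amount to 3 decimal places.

Scale factor relative to 1 L: 0.9.
Tris base: 0.3 g per 100 mL × 900 mL ÷ 100 = 2.700 g
casitone: 1.5% w/v = 15 g/L → 15 × 0.9 L = 13.500 g
sorbitol: 0.417% w/v = 4.17 g/L → 4.17 × 0.9 L = 3.753 g
L-histidine: 0.343 g/L × 0.9 L = 0.3087 g = 308.700 mg
magnesium chloride hexahydrate: 2.23 g/L × 0.9 L = 2.007 g

Tris base 2.700 g; casitone 13.500 g; sorbitol 3.753 g; L-histidine 308.700 mg; magnesium chloride hexahydrate 2.007 g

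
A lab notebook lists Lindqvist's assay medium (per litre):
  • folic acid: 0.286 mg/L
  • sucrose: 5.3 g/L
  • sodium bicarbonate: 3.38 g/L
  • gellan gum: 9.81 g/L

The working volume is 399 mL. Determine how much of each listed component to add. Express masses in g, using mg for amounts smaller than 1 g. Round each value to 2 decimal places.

folic acid 0.11 mg; sucrose 2.11 g; sodium bicarbonate 1.35 g; gellan gum 3.91 g

Target volume = 399 mL = 0.399 L.
folic acid: 0.286 mg/L × 0.399 L = 0.11 mg
sucrose: 5.3 g/L × 0.399 L = 2.11 g
sodium bicarbonate: 3.38 g/L × 0.399 L = 1.35 g
gellan gum: 9.81 g/L × 0.399 L = 3.91 g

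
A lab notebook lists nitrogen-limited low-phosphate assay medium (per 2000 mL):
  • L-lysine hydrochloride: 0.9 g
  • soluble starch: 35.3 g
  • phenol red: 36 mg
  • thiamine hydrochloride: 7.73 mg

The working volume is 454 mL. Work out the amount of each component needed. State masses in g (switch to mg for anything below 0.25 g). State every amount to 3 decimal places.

Ratio of target to recipe volume: 454 / 2000 = 0.227.
L-lysine hydrochloride: 0.9 g × (454 mL / 2000 mL) = 0.2043 g = 204.300 mg
soluble starch: 35.3 g × (454 mL / 2000 mL) = 8.013 g
phenol red: 36 mg × (454 mL / 2000 mL) = 8.172 mg
thiamine hydrochloride: 7.73 mg × (454 mL / 2000 mL) = 1.755 mg

L-lysine hydrochloride 204.300 mg; soluble starch 8.013 g; phenol red 8.172 mg; thiamine hydrochloride 1.755 mg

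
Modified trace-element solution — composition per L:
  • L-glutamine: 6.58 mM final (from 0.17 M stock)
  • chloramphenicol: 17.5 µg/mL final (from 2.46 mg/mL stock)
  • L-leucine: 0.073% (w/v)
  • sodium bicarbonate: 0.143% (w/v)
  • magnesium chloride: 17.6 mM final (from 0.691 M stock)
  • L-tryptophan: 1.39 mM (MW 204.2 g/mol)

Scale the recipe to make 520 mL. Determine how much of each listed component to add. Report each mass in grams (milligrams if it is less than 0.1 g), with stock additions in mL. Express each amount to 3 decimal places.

L-glutamine 20.127 mL; chloramphenicol 3.699 mL; L-leucine 0.380 g; sodium bicarbonate 0.744 g; magnesium chloride 13.245 mL; L-tryptophan 0.148 g

Target volume = 520 mL = 0.52 L.
L-glutamine: V = C2·V2/C1 = 6.58 mM × 520 mL ÷ 170 mM = 20.127 mL
chloramphenicol: V = C2·V2/C1 = 17.5 µg/mL × 520 mL ÷ 2460 µg/mL = 3.699 mL
L-leucine: 0.073 g per 100 mL × 520 mL ÷ 100 = 0.380 g
sodium bicarbonate: 0.143% w/v = 1.43 g/L → 1.43 × 0.52 L = 0.744 g
magnesium chloride: V = C2·V2/C1 = 17.6 mM × 520 mL ÷ 691 mM = 13.245 mL
L-tryptophan: 1.39 mmol/L × 204.2 g/mol × 0.52 L ÷ 1000 = 0.148 g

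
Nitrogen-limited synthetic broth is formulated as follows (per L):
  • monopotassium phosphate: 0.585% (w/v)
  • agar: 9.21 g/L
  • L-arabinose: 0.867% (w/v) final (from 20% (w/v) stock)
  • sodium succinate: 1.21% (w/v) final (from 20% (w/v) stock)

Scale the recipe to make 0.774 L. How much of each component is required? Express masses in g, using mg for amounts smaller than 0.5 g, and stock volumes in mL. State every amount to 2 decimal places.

Scale factor relative to 1 L: 0.774.
monopotassium phosphate: 0.585% w/v = 5.85 g/L → 5.85 × 0.774 L = 4.53 g
agar: 9.21 g/L × 0.774 L = 7.13 g
L-arabinose: C1V1 = C2V2 → 0.867% ÷ 20% × 774 mL = 33.55 mL
sodium succinate: C1V1 = C2V2 → 1.21% ÷ 20% × 774 mL = 46.83 mL

monopotassium phosphate 4.53 g; agar 7.13 g; L-arabinose 33.55 mL; sodium succinate 46.83 mL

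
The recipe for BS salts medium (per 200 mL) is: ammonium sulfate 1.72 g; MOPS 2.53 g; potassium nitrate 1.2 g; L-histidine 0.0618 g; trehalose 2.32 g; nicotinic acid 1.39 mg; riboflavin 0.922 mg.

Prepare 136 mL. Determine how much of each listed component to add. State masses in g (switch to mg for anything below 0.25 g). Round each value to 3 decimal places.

ammonium sulfate 1.170 g; MOPS 1.720 g; potassium nitrate 0.816 g; L-histidine 42.024 mg; trehalose 1.578 g; nicotinic acid 0.945 mg; riboflavin 0.627 mg

Scale factor = 136 mL / 200 mL = 0.68.
ammonium sulfate: 1.72 g × (136 mL / 200 mL) = 1.170 g
MOPS: 2.53 g × (136 mL / 200 mL) = 1.720 g
potassium nitrate: 1.2 g × (136 mL / 200 mL) = 0.816 g
L-histidine: 0.0618 g × (136 mL / 200 mL) = 0.042024 g = 42.024 mg
trehalose: 2.32 g × (136 mL / 200 mL) = 1.578 g
nicotinic acid: 1.39 mg × (136 mL / 200 mL) = 0.945 mg
riboflavin: 0.922 mg × (136 mL / 200 mL) = 0.627 mg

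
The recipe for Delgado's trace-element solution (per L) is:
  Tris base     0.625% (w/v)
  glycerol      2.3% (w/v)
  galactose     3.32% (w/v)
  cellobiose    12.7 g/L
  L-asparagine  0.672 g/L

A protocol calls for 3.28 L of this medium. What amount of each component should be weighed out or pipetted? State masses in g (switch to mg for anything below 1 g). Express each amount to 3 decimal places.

Scale factor relative to 1 L: 3.28.
Tris base: 0.625 g per 100 mL × 3280 mL ÷ 100 = 20.500 g
glycerol: 2.3% w/v = 23 g/L → 23 × 3.28 L = 75.440 g
galactose: 3.32% w/v = 33.2 g/L → 33.2 × 3.28 L = 108.896 g
cellobiose: 12.7 g/L × 3.28 L = 41.656 g
L-asparagine: 0.672 g/L × 3.28 L = 2.204 g

Tris base 20.500 g; glycerol 75.440 g; galactose 108.896 g; cellobiose 41.656 g; L-asparagine 2.204 g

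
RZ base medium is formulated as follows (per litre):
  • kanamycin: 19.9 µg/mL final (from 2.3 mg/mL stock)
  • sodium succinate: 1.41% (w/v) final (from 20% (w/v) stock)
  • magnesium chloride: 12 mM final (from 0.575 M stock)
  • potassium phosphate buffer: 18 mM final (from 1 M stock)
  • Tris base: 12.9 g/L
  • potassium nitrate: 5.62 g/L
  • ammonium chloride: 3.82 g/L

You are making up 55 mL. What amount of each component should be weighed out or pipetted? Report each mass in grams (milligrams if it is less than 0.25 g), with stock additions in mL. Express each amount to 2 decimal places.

kanamycin 0.48 mL; sodium succinate 3.88 mL; magnesium chloride 1.15 mL; potassium phosphate buffer 0.99 mL; Tris base 0.71 g; potassium nitrate 0.31 g; ammonium chloride 210.10 mg

Scale factor relative to 1 L: 0.055.
kanamycin: dilute stock: 19.9 µg/mL × 55 mL ÷ 2300 µg/mL = 0.48 mL
sodium succinate: dilute stock: 1.41% ÷ 20% × 55 mL = 3.88 mL
magnesium chloride: V = C2·V2/C1 = 12 mM × 55 mL ÷ 575 mM = 1.15 mL
potassium phosphate buffer: C1V1 = C2V2 → 18 mM × 55 mL ÷ 1000 mM = 0.99 mL
Tris base: 12.9 g/L × 0.055 L = 0.71 g
potassium nitrate: 5.62 g/L × 0.055 L = 0.31 g
ammonium chloride: 3.82 g/L × 0.055 L = 0.2101 g = 210.10 mg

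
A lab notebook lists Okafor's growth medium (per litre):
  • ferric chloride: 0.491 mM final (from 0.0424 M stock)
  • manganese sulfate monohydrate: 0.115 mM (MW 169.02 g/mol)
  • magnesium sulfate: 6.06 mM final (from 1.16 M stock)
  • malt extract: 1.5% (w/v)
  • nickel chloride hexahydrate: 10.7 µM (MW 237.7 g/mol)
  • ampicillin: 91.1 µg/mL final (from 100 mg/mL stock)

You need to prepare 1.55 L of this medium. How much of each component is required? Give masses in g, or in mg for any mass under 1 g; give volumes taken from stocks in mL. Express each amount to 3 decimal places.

ferric chloride 17.949 mL; manganese sulfate monohydrate 30.128 mg; magnesium sulfate 8.097 mL; malt extract 23.250 g; nickel chloride hexahydrate 3.942 mg; ampicillin 1.412 mL

Scale factor relative to 1 L: 1.55.
ferric chloride: dilute stock: 0.491 mM × 1550 mL ÷ 42.4 mM = 17.949 mL
manganese sulfate monohydrate: 0.115 mmol/L × 169.02 mg/mmol × 1.55 L = 30.128 mg
magnesium sulfate: C1V1 = C2V2 → 6.06 mM × 1550 mL ÷ 1160 mM = 8.097 mL
malt extract: 1.5 g per 100 mL × 1550 mL ÷ 100 = 23.250 g
nickel chloride hexahydrate: 10.7 µmol/L × 237.7 g/mol × 1.55 L ÷ 1000 = 3.942 mg
ampicillin: V = C2·V2/C1 = 91.1 µg/mL × 1550 mL ÷ 100000 µg/mL = 1.412 mL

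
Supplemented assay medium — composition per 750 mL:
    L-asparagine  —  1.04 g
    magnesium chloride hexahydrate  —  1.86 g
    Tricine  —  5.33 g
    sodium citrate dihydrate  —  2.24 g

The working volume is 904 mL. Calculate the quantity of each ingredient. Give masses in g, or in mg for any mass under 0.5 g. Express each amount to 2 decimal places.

L-asparagine 1.25 g; magnesium chloride hexahydrate 2.24 g; Tricine 6.42 g; sodium citrate dihydrate 2.70 g

Ratio of target to recipe volume: 904 / 750 = 1.20533.
L-asparagine: 1.04 g × (904 mL / 750 mL) = 1.25 g
magnesium chloride hexahydrate: 1.86 g × (904 mL / 750 mL) = 2.24 g
Tricine: 5.33 g × (904 mL / 750 mL) = 6.42 g
sodium citrate dihydrate: 2.24 g × (904 mL / 750 mL) = 2.70 g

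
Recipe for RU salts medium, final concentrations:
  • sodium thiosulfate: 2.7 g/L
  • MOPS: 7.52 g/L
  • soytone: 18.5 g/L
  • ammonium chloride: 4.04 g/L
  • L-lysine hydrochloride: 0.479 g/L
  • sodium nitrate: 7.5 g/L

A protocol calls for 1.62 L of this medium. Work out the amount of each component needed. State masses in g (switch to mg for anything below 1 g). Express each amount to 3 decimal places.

sodium thiosulfate 4.374 g; MOPS 12.182 g; soytone 29.970 g; ammonium chloride 6.545 g; L-lysine hydrochloride 775.980 mg; sodium nitrate 12.150 g

Scale factor relative to 1 L: 1.62.
sodium thiosulfate: 2.7 g/L × 1.62 L = 4.374 g
MOPS: 7.52 g/L × 1.62 L = 12.182 g
soytone: 18.5 g/L × 1.62 L = 29.970 g
ammonium chloride: 4.04 g/L × 1.62 L = 6.545 g
L-lysine hydrochloride: 0.479 g/L × 1.62 L = 0.77598 g = 775.980 mg
sodium nitrate: 7.5 g/L × 1.62 L = 12.150 g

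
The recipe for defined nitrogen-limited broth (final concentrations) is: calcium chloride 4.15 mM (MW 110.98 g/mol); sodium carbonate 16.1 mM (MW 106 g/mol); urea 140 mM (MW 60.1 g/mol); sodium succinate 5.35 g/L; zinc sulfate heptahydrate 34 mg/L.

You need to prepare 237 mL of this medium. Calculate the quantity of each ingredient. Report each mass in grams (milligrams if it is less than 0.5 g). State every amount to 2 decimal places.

Scale factor relative to 1 L: 0.237.
calcium chloride: 4.15 mmol/L × 110.98 mg/mmol × 0.237 L = 109.15 mg
sodium carbonate: 16.1 mmol/L × 106 mg/mmol × 0.237 L = 404.46 mg
urea: 140 mmol/L × 60.1 g/mol × 0.237 L ÷ 1000 = 1.99 g
sodium succinate: 5.35 g/L × 0.237 L = 1.27 g
zinc sulfate heptahydrate: 34 mg/L × 0.237 L = 8.06 mg

calcium chloride 109.15 mg; sodium carbonate 404.46 mg; urea 1.99 g; sodium succinate 1.27 g; zinc sulfate heptahydrate 8.06 mg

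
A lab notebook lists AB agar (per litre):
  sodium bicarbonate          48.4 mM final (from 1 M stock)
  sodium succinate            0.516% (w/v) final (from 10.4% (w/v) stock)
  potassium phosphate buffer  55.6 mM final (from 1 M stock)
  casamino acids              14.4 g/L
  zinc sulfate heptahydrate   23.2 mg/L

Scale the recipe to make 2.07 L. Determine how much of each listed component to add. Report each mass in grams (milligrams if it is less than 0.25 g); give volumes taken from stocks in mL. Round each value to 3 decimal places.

Scale factor relative to 1 L: 2.07.
sodium bicarbonate: V = C2·V2/C1 = 48.4 mM × 2070 mL ÷ 1000 mM = 100.188 mL
sodium succinate: dilute stock: 0.516% ÷ 10.4% × 2070 mL = 102.704 mL
potassium phosphate buffer: V = C2·V2/C1 = 55.6 mM × 2070 mL ÷ 1000 mM = 115.092 mL
casamino acids: 14.4 g/L × 2.07 L = 29.808 g
zinc sulfate heptahydrate: 23.2 mg/L × 2.07 L = 48.024 mg

sodium bicarbonate 100.188 mL; sodium succinate 102.704 mL; potassium phosphate buffer 115.092 mL; casamino acids 29.808 g; zinc sulfate heptahydrate 48.024 mg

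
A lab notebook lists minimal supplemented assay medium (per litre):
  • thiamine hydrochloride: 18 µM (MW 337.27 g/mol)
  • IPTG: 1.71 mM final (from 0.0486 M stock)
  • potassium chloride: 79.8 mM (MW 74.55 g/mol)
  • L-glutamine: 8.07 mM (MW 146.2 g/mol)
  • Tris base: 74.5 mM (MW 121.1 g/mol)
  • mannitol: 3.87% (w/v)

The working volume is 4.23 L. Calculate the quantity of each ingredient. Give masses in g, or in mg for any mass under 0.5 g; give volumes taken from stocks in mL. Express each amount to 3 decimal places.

thiamine hydrochloride 25.680 mg; IPTG 148.833 mL; potassium chloride 25.165 g; L-glutamine 4.991 g; Tris base 38.163 g; mannitol 163.701 g

Working volume: 4.23 L.
thiamine hydrochloride: 18 µmol/L × 337.27 g/mol × 4.23 L ÷ 1000 = 25.680 mg
IPTG: dilute stock: 1.71 mM × 4230 mL ÷ 48.6 mM = 148.833 mL
potassium chloride: 79.8 mmol/L × 74.55 g/mol × 4.23 L ÷ 1000 = 25.165 g
L-glutamine: 8.07 mmol/L × 146.2 g/mol × 4.23 L ÷ 1000 = 4.991 g
Tris base: 74.5 mmol/L × 121.1 g/mol × 4.23 L ÷ 1000 = 38.163 g
mannitol: 3.87 g per 100 mL × 4230 mL ÷ 100 = 163.701 g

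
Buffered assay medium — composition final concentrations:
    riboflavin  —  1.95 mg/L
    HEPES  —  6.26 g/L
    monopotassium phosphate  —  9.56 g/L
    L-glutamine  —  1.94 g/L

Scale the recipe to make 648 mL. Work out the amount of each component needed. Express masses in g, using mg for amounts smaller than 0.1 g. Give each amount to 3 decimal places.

Target volume = 648 mL = 0.648 L.
riboflavin: 1.95 mg/L × 0.648 L = 1.264 mg
HEPES: 6.26 g/L × 0.648 L = 4.056 g
monopotassium phosphate: 9.56 g/L × 0.648 L = 6.195 g
L-glutamine: 1.94 g/L × 0.648 L = 1.257 g

riboflavin 1.264 mg; HEPES 4.056 g; monopotassium phosphate 6.195 g; L-glutamine 1.257 g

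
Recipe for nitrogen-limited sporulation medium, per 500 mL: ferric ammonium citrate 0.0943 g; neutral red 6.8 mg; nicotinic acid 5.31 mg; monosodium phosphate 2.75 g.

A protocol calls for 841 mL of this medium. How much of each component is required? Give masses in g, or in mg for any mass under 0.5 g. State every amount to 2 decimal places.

Ratio of target to recipe volume: 841 / 500 = 1.682.
ferric ammonium citrate: 0.0943 g × (841 mL / 500 mL) = 0.158613 g = 158.61 mg
neutral red: 6.8 mg × (841 mL / 500 mL) = 11.44 mg
nicotinic acid: 5.31 mg × (841 mL / 500 mL) = 8.93 mg
monosodium phosphate: 2.75 g × (841 mL / 500 mL) = 4.63 g

ferric ammonium citrate 158.61 mg; neutral red 11.44 mg; nicotinic acid 8.93 mg; monosodium phosphate 4.63 g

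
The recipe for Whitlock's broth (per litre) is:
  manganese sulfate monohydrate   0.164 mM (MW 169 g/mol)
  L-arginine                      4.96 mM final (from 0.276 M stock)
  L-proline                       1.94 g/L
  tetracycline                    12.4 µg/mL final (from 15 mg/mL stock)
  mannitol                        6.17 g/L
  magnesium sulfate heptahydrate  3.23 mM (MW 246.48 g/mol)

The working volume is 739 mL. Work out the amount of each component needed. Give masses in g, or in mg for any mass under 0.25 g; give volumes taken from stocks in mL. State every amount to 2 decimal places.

Target volume = 739 mL = 0.739 L.
manganese sulfate monohydrate: 0.164 mmol/L × 169 mg/mmol × 0.739 L = 20.48 mg
L-arginine: V = C2·V2/C1 = 4.96 mM × 739 mL ÷ 276 mM = 13.28 mL
L-proline: 1.94 g/L × 0.739 L = 1.43 g
tetracycline: C1V1 = C2V2 → 12.4 µg/mL × 739 mL ÷ 15000 µg/mL = 0.61 mL
mannitol: 6.17 g/L × 0.739 L = 4.56 g
magnesium sulfate heptahydrate: 3.23 mmol/L × 246.48 g/mol × 0.739 L ÷ 1000 = 0.59 g

manganese sulfate monohydrate 20.48 mg; L-arginine 13.28 mL; L-proline 1.43 g; tetracycline 0.61 mL; mannitol 4.56 g; magnesium sulfate heptahydrate 0.59 g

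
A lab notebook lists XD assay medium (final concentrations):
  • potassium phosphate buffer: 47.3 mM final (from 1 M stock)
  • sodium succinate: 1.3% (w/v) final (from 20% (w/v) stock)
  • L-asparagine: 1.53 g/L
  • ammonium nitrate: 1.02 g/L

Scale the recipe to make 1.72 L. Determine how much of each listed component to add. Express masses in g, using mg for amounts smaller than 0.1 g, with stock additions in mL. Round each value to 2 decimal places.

potassium phosphate buffer 81.36 mL; sodium succinate 111.80 mL; L-asparagine 2.63 g; ammonium nitrate 1.75 g

Scale factor relative to 1 L: 1.72.
potassium phosphate buffer: C1V1 = C2V2 → 47.3 mM × 1720 mL ÷ 1000 mM = 81.36 mL
sodium succinate: V = C2·V2/C1 = 1.3% ÷ 20% × 1720 mL = 111.80 mL
L-asparagine: 1.53 g/L × 1.72 L = 2.63 g
ammonium nitrate: 1.02 g/L × 1.72 L = 1.75 g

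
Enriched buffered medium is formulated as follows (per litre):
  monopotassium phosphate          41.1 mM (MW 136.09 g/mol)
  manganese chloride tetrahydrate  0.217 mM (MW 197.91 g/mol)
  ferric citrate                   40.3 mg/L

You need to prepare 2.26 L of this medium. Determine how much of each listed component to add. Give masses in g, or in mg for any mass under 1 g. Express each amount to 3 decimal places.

monopotassium phosphate 12.641 g; manganese chloride tetrahydrate 97.059 mg; ferric citrate 91.078 mg

Scale factor relative to 1 L: 2.26.
monopotassium phosphate: 41.1 mmol/L × 136.09 g/mol × 2.26 L ÷ 1000 = 12.641 g
manganese chloride tetrahydrate: 0.217 mmol/L × 197.91 mg/mmol × 2.26 L = 97.059 mg
ferric citrate: 40.3 mg/L × 2.26 L = 91.078 mg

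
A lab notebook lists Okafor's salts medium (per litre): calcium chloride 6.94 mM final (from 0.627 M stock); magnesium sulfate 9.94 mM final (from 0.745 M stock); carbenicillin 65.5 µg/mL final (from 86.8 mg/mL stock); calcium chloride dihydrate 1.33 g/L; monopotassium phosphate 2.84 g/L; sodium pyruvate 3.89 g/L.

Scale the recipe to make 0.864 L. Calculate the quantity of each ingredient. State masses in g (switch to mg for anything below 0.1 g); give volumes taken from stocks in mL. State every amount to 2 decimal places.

calcium chloride 9.56 mL; magnesium sulfate 11.53 mL; carbenicillin 0.65 mL; calcium chloride dihydrate 1.15 g; monopotassium phosphate 2.45 g; sodium pyruvate 3.36 g

Scale factor relative to 1 L: 0.864.
calcium chloride: dilute stock: 6.94 mM × 864 mL ÷ 627 mM = 9.56 mL
magnesium sulfate: dilute stock: 9.94 mM × 864 mL ÷ 745 mM = 11.53 mL
carbenicillin: C1V1 = C2V2 → 65.5 µg/mL × 864 mL ÷ 86800 µg/mL = 0.65 mL
calcium chloride dihydrate: 1.33 g/L × 0.864 L = 1.15 g
monopotassium phosphate: 2.84 g/L × 0.864 L = 2.45 g
sodium pyruvate: 3.89 g/L × 0.864 L = 3.36 g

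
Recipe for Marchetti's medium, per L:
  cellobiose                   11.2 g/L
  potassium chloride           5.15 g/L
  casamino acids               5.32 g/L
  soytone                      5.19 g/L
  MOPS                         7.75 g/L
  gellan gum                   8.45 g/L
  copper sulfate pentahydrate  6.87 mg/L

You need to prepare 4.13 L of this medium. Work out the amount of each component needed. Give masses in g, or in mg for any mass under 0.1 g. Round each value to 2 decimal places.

Working volume: 4.13 L.
cellobiose: 11.2 g/L × 4.13 L = 46.26 g
potassium chloride: 5.15 g/L × 4.13 L = 21.27 g
casamino acids: 5.32 g/L × 4.13 L = 21.97 g
soytone: 5.19 g/L × 4.13 L = 21.43 g
MOPS: 7.75 g/L × 4.13 L = 32.01 g
gellan gum: 8.45 g/L × 4.13 L = 34.90 g
copper sulfate pentahydrate: 6.87 mg/L × 4.13 L = 28.37 mg

cellobiose 46.26 g; potassium chloride 21.27 g; casamino acids 21.97 g; soytone 21.43 g; MOPS 32.01 g; gellan gum 34.90 g; copper sulfate pentahydrate 28.37 mg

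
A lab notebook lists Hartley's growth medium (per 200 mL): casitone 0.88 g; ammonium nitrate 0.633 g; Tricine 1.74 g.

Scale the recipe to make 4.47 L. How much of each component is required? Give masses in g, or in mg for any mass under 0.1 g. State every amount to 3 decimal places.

Scale factor = 4470 mL / 200 mL = 22.35.
casitone: 0.88 g × (4470 mL / 200 mL) = 19.668 g
ammonium nitrate: 0.633 g × (4470 mL / 200 mL) = 14.148 g
Tricine: 1.74 g × (4470 mL / 200 mL) = 38.889 g

casitone 19.668 g; ammonium nitrate 14.148 g; Tricine 38.889 g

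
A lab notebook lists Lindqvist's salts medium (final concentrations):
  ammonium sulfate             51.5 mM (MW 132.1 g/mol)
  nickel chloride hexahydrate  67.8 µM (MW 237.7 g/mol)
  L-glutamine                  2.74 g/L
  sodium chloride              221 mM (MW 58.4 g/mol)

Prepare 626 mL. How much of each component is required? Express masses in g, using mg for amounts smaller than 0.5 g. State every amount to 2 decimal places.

Target volume = 626 mL = 0.626 L.
ammonium sulfate: 51.5 mmol/L × 132.1 g/mol × 0.626 L ÷ 1000 = 4.26 g
nickel chloride hexahydrate: 67.8 µmol/L × 237.7 g/mol × 0.626 L ÷ 1000 = 10.09 mg
L-glutamine: 2.74 g/L × 0.626 L = 1.72 g
sodium chloride: 221 mmol/L × 58.4 g/mol × 0.626 L ÷ 1000 = 8.08 g

ammonium sulfate 4.26 g; nickel chloride hexahydrate 10.09 mg; L-glutamine 1.72 g; sodium chloride 8.08 g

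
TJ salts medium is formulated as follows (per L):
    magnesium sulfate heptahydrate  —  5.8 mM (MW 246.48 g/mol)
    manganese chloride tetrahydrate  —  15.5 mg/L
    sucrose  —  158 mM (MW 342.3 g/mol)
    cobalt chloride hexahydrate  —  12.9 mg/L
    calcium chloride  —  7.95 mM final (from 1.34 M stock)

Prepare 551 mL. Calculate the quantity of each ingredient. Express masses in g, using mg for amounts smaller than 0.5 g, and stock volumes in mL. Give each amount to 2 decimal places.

magnesium sulfate heptahydrate 0.79 g; manganese chloride tetrahydrate 8.54 mg; sucrose 29.80 g; cobalt chloride hexahydrate 7.11 mg; calcium chloride 3.27 mL

Target volume = 551 mL = 0.551 L.
magnesium sulfate heptahydrate: 5.8 mmol/L × 246.48 g/mol × 0.551 L ÷ 1000 = 0.79 g
manganese chloride tetrahydrate: 15.5 mg/L × 0.551 L = 8.54 mg
sucrose: 158 mmol/L × 342.3 g/mol × 0.551 L ÷ 1000 = 29.80 g
cobalt chloride hexahydrate: 12.9 mg/L × 0.551 L = 7.11 mg
calcium chloride: dilute stock: 7.95 mM × 551 mL ÷ 1340 mM = 3.27 mL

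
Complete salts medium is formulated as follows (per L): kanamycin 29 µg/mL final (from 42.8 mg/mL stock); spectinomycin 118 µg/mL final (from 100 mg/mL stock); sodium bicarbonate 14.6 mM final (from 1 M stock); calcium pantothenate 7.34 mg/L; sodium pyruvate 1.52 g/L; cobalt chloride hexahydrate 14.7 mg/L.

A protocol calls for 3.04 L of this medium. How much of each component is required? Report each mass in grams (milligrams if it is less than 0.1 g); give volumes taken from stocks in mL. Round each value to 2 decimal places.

Scale factor relative to 1 L: 3.04.
kanamycin: C1V1 = C2V2 → 29 µg/mL × 3040 mL ÷ 42800 µg/mL = 2.06 mL
spectinomycin: V = C2·V2/C1 = 118 µg/mL × 3040 mL ÷ 100000 µg/mL = 3.59 mL
sodium bicarbonate: C1V1 = C2V2 → 14.6 mM × 3040 mL ÷ 1000 mM = 44.38 mL
calcium pantothenate: 7.34 mg/L × 3.04 L = 22.31 mg
sodium pyruvate: 1.52 g/L × 3.04 L = 4.62 g
cobalt chloride hexahydrate: 14.7 mg/L × 3.04 L = 44.69 mg

kanamycin 2.06 mL; spectinomycin 3.59 mL; sodium bicarbonate 44.38 mL; calcium pantothenate 22.31 mg; sodium pyruvate 4.62 g; cobalt chloride hexahydrate 44.69 mg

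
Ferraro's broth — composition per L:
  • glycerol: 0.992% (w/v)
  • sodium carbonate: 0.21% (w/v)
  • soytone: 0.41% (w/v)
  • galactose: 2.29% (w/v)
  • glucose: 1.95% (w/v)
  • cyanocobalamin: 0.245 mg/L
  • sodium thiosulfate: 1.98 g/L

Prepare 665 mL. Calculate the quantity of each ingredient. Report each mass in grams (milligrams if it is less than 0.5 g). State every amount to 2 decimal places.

glycerol 6.60 g; sodium carbonate 1.40 g; soytone 2.73 g; galactose 15.23 g; glucose 12.97 g; cyanocobalamin 0.16 mg; sodium thiosulfate 1.32 g

Target volume = 665 mL = 0.665 L.
glycerol: 0.992% w/v = 9.92 g/L → 9.92 × 0.665 L = 6.60 g
sodium carbonate: 0.21 g per 100 mL × 665 mL ÷ 100 = 1.40 g
soytone: 0.41% w/v = 4.1 g/L → 4.1 × 0.665 L = 2.73 g
galactose: 2.29 g per 100 mL × 665 mL ÷ 100 = 15.23 g
glucose: 1.95% w/v = 19.5 g/L → 19.5 × 0.665 L = 12.97 g
cyanocobalamin: 0.245 mg/L × 0.665 L = 0.16 mg
sodium thiosulfate: 1.98 g/L × 0.665 L = 1.32 g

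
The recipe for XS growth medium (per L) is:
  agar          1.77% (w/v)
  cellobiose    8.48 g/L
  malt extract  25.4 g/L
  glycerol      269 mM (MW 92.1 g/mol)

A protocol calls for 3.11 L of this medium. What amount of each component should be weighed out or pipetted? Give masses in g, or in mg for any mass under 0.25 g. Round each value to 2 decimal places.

Scale factor relative to 1 L: 3.11.
agar: 1.77% w/v = 17.7 g/L → 17.7 × 3.11 L = 55.05 g
cellobiose: 8.48 g/L × 3.11 L = 26.37 g
malt extract: 25.4 g/L × 3.11 L = 78.99 g
glycerol: 269 mmol/L × 92.1 g/mol × 3.11 L ÷ 1000 = 77.05 g

agar 55.05 g; cellobiose 26.37 g; malt extract 78.99 g; glycerol 77.05 g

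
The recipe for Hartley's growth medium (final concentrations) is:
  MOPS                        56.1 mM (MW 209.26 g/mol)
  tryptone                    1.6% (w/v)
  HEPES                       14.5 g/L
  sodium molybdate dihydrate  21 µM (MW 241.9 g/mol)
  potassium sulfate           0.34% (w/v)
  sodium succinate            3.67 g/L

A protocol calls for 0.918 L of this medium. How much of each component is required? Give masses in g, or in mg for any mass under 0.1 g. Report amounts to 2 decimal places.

MOPS 10.78 g; tryptone 14.69 g; HEPES 13.31 g; sodium molybdate dihydrate 4.66 mg; potassium sulfate 3.12 g; sodium succinate 3.37 g

Scale factor relative to 1 L: 0.918.
MOPS: 56.1 mmol/L × 209.26 g/mol × 0.918 L ÷ 1000 = 10.78 g
tryptone: 1.6% w/v = 16 g/L → 16 × 0.918 L = 14.69 g
HEPES: 14.5 g/L × 0.918 L = 13.31 g
sodium molybdate dihydrate: 21 µmol/L × 241.9 g/mol × 0.918 L ÷ 1000 = 4.66 mg
potassium sulfate: 0.34% w/v = 3.4 g/L → 3.4 × 0.918 L = 3.12 g
sodium succinate: 3.67 g/L × 0.918 L = 3.37 g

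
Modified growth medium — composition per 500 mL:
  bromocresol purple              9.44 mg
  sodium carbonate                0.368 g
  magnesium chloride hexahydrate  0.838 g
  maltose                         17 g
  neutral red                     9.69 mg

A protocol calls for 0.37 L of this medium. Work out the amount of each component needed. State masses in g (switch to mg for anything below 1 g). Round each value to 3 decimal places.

bromocresol purple 6.986 mg; sodium carbonate 272.320 mg; magnesium chloride hexahydrate 620.120 mg; maltose 12.580 g; neutral red 7.171 mg

Ratio of target to recipe volume: 370 / 500 = 0.74.
bromocresol purple: 9.44 mg × (370 mL / 500 mL) = 6.986 mg
sodium carbonate: 0.368 g × (370 mL / 500 mL) = 0.27232 g = 272.320 mg
magnesium chloride hexahydrate: 0.838 g × (370 mL / 500 mL) = 0.62012 g = 620.120 mg
maltose: 17 g × (370 mL / 500 mL) = 12.580 g
neutral red: 9.69 mg × (370 mL / 500 mL) = 7.171 mg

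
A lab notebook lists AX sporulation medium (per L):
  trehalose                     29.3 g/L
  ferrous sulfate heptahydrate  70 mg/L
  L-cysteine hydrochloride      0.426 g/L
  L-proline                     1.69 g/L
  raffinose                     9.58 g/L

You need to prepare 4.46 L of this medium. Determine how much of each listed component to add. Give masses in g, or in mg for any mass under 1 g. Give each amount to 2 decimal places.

Working volume: 4.46 L.
trehalose: 29.3 g/L × 4.46 L = 130.68 g
ferrous sulfate heptahydrate: 70 mg/L × 4.46 L = 312.20 mg
L-cysteine hydrochloride: 0.426 g/L × 4.46 L = 1.90 g
L-proline: 1.69 g/L × 4.46 L = 7.54 g
raffinose: 9.58 g/L × 4.46 L = 42.73 g

trehalose 130.68 g; ferrous sulfate heptahydrate 312.20 mg; L-cysteine hydrochloride 1.90 g; L-proline 7.54 g; raffinose 42.73 g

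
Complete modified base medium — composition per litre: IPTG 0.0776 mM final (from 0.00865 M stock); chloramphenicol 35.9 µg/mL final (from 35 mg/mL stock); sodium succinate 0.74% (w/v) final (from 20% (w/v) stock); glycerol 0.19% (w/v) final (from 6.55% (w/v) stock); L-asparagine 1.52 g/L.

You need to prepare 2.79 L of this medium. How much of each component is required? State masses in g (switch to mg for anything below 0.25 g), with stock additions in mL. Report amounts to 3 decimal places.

IPTG 25.029 mL; chloramphenicol 2.862 mL; sodium succinate 103.230 mL; glycerol 80.931 mL; L-asparagine 4.241 g

Scale factor relative to 1 L: 2.79.
IPTG: dilute stock: 0.0776 mM × 2790 mL ÷ 8.65 mM = 25.029 mL
chloramphenicol: dilute stock: 35.9 µg/mL × 2790 mL ÷ 35000 µg/mL = 2.862 mL
sodium succinate: C1V1 = C2V2 → 0.74% ÷ 20% × 2790 mL = 103.230 mL
glycerol: V = C2·V2/C1 = 0.19% ÷ 6.55% × 2790 mL = 80.931 mL
L-asparagine: 1.52 g/L × 2.79 L = 4.241 g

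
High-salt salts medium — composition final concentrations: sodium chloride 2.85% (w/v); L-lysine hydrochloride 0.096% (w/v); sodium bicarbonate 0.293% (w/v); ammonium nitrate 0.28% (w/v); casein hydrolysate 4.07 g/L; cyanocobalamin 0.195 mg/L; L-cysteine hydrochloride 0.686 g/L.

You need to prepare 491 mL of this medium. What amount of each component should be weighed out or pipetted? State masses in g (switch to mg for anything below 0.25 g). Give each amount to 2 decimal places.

sodium chloride 13.99 g; L-lysine hydrochloride 0.47 g; sodium bicarbonate 1.44 g; ammonium nitrate 1.37 g; casein hydrolysate 2.00 g; cyanocobalamin 0.10 mg; L-cysteine hydrochloride 0.34 g

Target volume = 491 mL = 0.491 L.
sodium chloride: 2.85 g per 100 mL × 491 mL ÷ 100 = 13.99 g
L-lysine hydrochloride: 0.096% w/v = 0.96 g/L → 0.96 × 0.491 L = 0.47 g
sodium bicarbonate: 0.293 g per 100 mL × 491 mL ÷ 100 = 1.44 g
ammonium nitrate: 0.28% w/v = 2.8 g/L → 2.8 × 0.491 L = 1.37 g
casein hydrolysate: 4.07 g/L × 0.491 L = 2.00 g
cyanocobalamin: 0.195 mg/L × 0.491 L = 0.10 mg
L-cysteine hydrochloride: 0.686 g/L × 0.491 L = 0.34 g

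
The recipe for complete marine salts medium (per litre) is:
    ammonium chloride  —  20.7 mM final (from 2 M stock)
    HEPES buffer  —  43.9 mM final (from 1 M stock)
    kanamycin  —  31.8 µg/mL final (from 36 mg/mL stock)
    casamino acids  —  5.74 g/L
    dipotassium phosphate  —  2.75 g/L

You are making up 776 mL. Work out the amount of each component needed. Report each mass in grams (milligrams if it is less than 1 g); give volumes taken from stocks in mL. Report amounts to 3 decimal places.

ammonium chloride 8.032 mL; HEPES buffer 34.066 mL; kanamycin 0.685 mL; casamino acids 4.454 g; dipotassium phosphate 2.134 g

Target volume = 776 mL = 0.776 L.
ammonium chloride: V = C2·V2/C1 = 20.7 mM × 776 mL ÷ 2000 mM = 8.032 mL
HEPES buffer: C1V1 = C2V2 → 43.9 mM × 776 mL ÷ 1000 mM = 34.066 mL
kanamycin: dilute stock: 31.8 µg/mL × 776 mL ÷ 36000 µg/mL = 0.685 mL
casamino acids: 5.74 g/L × 0.776 L = 4.454 g
dipotassium phosphate: 2.75 g/L × 0.776 L = 2.134 g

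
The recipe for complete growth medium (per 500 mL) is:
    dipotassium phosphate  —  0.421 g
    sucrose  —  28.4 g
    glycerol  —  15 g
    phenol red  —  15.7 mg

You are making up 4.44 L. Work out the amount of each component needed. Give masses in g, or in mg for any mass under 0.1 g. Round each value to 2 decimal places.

Scale factor = 4440 mL / 500 mL = 8.88.
dipotassium phosphate: 0.421 g × (4440 mL / 500 mL) = 3.74 g
sucrose: 28.4 g × (4440 mL / 500 mL) = 252.19 g
glycerol: 15 g × (4440 mL / 500 mL) = 133.20 g
phenol red: 15.7 mg × (4440 mL / 500 mL) = 139.416 mg = 0.14 g

dipotassium phosphate 3.74 g; sucrose 252.19 g; glycerol 133.20 g; phenol red 0.14 g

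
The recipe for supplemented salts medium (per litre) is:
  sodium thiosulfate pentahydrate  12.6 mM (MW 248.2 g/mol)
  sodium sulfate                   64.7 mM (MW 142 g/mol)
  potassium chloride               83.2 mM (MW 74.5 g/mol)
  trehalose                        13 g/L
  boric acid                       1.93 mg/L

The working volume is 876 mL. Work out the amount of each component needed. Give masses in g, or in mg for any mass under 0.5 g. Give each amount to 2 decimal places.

Scale factor relative to 1 L: 0.876.
sodium thiosulfate pentahydrate: 12.6 mmol/L × 248.2 g/mol × 0.876 L ÷ 1000 = 2.74 g
sodium sulfate: 64.7 mmol/L × 142 g/mol × 0.876 L ÷ 1000 = 8.05 g
potassium chloride: 83.2 mmol/L × 74.5 g/mol × 0.876 L ÷ 1000 = 5.43 g
trehalose: 13 g/L × 0.876 L = 11.39 g
boric acid: 1.93 mg/L × 0.876 L = 1.69 mg

sodium thiosulfate pentahydrate 2.74 g; sodium sulfate 8.05 g; potassium chloride 5.43 g; trehalose 11.39 g; boric acid 1.69 mg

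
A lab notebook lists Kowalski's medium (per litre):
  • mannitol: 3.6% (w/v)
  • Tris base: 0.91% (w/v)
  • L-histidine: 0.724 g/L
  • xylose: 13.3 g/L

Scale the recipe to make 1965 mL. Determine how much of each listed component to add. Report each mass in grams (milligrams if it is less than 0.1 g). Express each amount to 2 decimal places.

Scale factor relative to 1 L: 1.965.
mannitol: 3.6 g per 100 mL × 1965 mL ÷ 100 = 70.74 g
Tris base: 0.91 g per 100 mL × 1965 mL ÷ 100 = 17.88 g
L-histidine: 0.724 g/L × 1.965 L = 1.42 g
xylose: 13.3 g/L × 1.965 L = 26.13 g

mannitol 70.74 g; Tris base 17.88 g; L-histidine 1.42 g; xylose 26.13 g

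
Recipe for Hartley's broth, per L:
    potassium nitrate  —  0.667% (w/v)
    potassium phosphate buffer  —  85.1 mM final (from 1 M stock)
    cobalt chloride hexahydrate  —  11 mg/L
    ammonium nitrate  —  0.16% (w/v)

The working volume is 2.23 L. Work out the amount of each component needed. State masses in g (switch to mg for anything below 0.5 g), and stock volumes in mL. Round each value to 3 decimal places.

potassium nitrate 14.874 g; potassium phosphate buffer 189.773 mL; cobalt chloride hexahydrate 24.530 mg; ammonium nitrate 3.568 g

Scale factor relative to 1 L: 2.23.
potassium nitrate: 0.667% w/v = 6.67 g/L → 6.67 × 2.23 L = 14.874 g
potassium phosphate buffer: V = C2·V2/C1 = 85.1 mM × 2230 mL ÷ 1000 mM = 189.773 mL
cobalt chloride hexahydrate: 11 mg/L × 2.23 L = 24.530 mg
ammonium nitrate: 0.16 g per 100 mL × 2230 mL ÷ 100 = 3.568 g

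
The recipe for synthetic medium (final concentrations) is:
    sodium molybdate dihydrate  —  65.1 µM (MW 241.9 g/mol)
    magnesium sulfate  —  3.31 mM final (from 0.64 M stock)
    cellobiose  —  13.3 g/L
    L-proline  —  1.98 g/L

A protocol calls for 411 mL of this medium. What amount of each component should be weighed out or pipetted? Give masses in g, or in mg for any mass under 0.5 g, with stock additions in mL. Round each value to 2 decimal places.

sodium molybdate dihydrate 6.47 mg; magnesium sulfate 2.13 mL; cellobiose 5.47 g; L-proline 0.81 g

Target volume = 411 mL = 0.411 L.
sodium molybdate dihydrate: 65.1 µmol/L × 241.9 g/mol × 0.411 L ÷ 1000 = 6.47 mg
magnesium sulfate: dilute stock: 3.31 mM × 411 mL ÷ 640 mM = 2.13 mL
cellobiose: 13.3 g/L × 0.411 L = 5.47 g
L-proline: 1.98 g/L × 0.411 L = 0.81 g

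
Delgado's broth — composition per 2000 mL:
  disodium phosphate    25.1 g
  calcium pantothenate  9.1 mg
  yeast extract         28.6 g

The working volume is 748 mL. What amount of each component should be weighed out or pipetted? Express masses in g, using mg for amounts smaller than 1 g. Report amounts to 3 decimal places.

disodium phosphate 9.387 g; calcium pantothenate 3.403 mg; yeast extract 10.696 g

Scale factor = 748 mL / 2000 mL = 0.374.
disodium phosphate: 25.1 g × (748 mL / 2000 mL) = 9.387 g
calcium pantothenate: 9.1 mg × (748 mL / 2000 mL) = 3.403 mg
yeast extract: 28.6 g × (748 mL / 2000 mL) = 10.696 g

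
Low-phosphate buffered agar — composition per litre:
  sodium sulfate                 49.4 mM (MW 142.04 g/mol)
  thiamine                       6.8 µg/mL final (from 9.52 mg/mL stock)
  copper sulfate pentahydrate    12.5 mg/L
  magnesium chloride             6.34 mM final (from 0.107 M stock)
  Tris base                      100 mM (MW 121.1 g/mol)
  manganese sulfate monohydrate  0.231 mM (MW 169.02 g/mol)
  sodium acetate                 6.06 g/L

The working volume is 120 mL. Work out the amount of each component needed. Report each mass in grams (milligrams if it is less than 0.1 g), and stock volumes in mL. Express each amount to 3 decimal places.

sodium sulfate 0.842 g; thiamine 0.086 mL; copper sulfate pentahydrate 1.500 mg; magnesium chloride 7.110 mL; Tris base 1.453 g; manganese sulfate monohydrate 4.685 mg; sodium acetate 0.727 g

Working volume: 120 mL = 0.12 L.
sodium sulfate: 49.4 mmol/L × 142.04 g/mol × 0.12 L ÷ 1000 = 0.842 g
thiamine: C1V1 = C2V2 → 6.8 µg/mL × 120 mL ÷ 9520 µg/mL = 0.086 mL
copper sulfate pentahydrate: 12.5 mg/L × 0.12 L = 1.500 mg
magnesium chloride: C1V1 = C2V2 → 6.34 mM × 120 mL ÷ 107 mM = 7.110 mL
Tris base: 100 mmol/L × 121.1 g/mol × 0.12 L ÷ 1000 = 1.453 g
manganese sulfate monohydrate: 0.231 mmol/L × 169.02 mg/mmol × 0.12 L = 4.685 mg
sodium acetate: 6.06 g/L × 0.12 L = 0.727 g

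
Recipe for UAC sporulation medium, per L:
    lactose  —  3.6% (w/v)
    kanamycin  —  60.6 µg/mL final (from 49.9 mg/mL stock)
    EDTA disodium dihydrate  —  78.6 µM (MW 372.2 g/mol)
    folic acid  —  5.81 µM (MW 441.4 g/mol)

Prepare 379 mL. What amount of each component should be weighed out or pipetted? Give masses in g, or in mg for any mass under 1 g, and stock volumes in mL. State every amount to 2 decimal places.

lactose 13.64 g; kanamycin 0.46 mL; EDTA disodium dihydrate 11.09 mg; folic acid 0.97 mg

Scale factor relative to 1 L: 0.379.
lactose: 3.6 g per 100 mL × 379 mL ÷ 100 = 13.64 g
kanamycin: C1V1 = C2V2 → 60.6 µg/mL × 379 mL ÷ 49900 µg/mL = 0.46 mL
EDTA disodium dihydrate: 78.6 µmol/L × 372.2 g/mol × 0.379 L ÷ 1000 = 11.09 mg
folic acid: 5.81 µmol/L × 441.4 g/mol × 0.379 L ÷ 1000 = 0.97 mg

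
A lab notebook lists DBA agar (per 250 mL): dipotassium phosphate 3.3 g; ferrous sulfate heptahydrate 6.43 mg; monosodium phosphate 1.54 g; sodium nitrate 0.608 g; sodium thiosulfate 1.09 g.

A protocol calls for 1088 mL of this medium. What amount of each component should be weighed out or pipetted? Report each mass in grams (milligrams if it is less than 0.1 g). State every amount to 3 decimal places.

dipotassium phosphate 14.362 g; ferrous sulfate heptahydrate 27.983 mg; monosodium phosphate 6.702 g; sodium nitrate 2.646 g; sodium thiosulfate 4.744 g

Ratio of target to recipe volume: 1088 / 250 = 4.352.
dipotassium phosphate: 3.3 g × (1088 mL / 250 mL) = 14.362 g
ferrous sulfate heptahydrate: 6.43 mg × (1088 mL / 250 mL) = 27.983 mg
monosodium phosphate: 1.54 g × (1088 mL / 250 mL) = 6.702 g
sodium nitrate: 0.608 g × (1088 mL / 250 mL) = 2.646 g
sodium thiosulfate: 1.09 g × (1088 mL / 250 mL) = 4.744 g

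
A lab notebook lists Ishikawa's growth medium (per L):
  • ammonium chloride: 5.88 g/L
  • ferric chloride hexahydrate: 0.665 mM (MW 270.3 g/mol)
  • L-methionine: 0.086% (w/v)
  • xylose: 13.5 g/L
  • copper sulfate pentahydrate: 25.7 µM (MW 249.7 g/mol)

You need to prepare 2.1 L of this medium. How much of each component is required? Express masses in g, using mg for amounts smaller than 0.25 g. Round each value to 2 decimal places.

ammonium chloride 12.35 g; ferric chloride hexahydrate 0.38 g; L-methionine 1.81 g; xylose 28.35 g; copper sulfate pentahydrate 13.48 mg

Scale factor relative to 1 L: 2.1.
ammonium chloride: 5.88 g/L × 2.1 L = 12.35 g
ferric chloride hexahydrate: 0.665 mmol/L × 270.3 g/mol × 2.1 L ÷ 1000 = 0.38 g
L-methionine: 0.086% w/v = 0.86 g/L → 0.86 × 2.1 L = 1.81 g
xylose: 13.5 g/L × 2.1 L = 28.35 g
copper sulfate pentahydrate: 25.7 µmol/L × 249.7 g/mol × 2.1 L ÷ 1000 = 13.48 mg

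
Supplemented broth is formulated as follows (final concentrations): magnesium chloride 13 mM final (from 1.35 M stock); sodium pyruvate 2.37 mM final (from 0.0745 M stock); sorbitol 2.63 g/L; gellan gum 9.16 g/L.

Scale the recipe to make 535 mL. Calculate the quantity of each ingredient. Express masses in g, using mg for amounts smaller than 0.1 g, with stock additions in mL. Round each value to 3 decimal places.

Scale factor relative to 1 L: 0.535.
magnesium chloride: C1V1 = C2V2 → 13 mM × 535 mL ÷ 1350 mM = 5.152 mL
sodium pyruvate: C1V1 = C2V2 → 2.37 mM × 535 mL ÷ 74.5 mM = 17.019 mL
sorbitol: 2.63 g/L × 0.535 L = 1.407 g
gellan gum: 9.16 g/L × 0.535 L = 4.901 g

magnesium chloride 5.152 mL; sodium pyruvate 17.019 mL; sorbitol 1.407 g; gellan gum 4.901 g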